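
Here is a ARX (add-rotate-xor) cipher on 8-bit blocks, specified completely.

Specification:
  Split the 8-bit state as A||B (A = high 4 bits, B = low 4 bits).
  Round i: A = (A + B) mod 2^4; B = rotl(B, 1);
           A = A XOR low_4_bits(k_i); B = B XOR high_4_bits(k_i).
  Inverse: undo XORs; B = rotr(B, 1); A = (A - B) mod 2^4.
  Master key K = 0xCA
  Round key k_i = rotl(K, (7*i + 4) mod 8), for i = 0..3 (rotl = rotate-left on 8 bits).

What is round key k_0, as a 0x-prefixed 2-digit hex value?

K = 0xCA
k_0 = rotl(K, (7*0+4) mod 8) = rotl(K, 4) = 0xAC

0xAC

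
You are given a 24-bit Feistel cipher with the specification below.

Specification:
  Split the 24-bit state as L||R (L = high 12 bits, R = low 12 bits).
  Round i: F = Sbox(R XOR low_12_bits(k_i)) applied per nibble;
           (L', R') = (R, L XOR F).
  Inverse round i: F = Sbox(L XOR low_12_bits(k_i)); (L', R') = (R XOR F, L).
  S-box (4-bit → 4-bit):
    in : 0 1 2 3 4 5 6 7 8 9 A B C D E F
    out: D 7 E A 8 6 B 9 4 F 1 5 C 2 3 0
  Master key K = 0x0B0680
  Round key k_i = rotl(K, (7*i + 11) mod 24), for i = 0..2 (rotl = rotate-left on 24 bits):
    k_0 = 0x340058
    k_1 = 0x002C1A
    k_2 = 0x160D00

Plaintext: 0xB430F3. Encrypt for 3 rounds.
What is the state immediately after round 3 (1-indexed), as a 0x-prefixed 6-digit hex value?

s_0 = plaintext = 0xB430F3
s_1 = Round(s_0, k_0) = 0x0F3656
s_2 = Round(s_1, k_1) = 0x65617F
s_3 = Round(s_2, k_2) = 0x17FAC6

0x17FAC6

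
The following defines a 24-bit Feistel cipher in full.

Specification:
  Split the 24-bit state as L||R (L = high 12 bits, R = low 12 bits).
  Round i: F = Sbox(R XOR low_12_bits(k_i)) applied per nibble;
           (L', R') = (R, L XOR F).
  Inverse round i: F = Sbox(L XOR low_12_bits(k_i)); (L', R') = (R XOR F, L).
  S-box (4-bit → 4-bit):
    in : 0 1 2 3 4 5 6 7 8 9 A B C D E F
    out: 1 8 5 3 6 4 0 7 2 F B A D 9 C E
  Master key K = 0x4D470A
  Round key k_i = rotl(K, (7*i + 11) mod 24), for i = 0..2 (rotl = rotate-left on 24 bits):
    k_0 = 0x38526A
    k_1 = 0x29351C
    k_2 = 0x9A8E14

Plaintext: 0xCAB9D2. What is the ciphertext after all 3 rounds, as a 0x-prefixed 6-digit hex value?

0xA5606C

s_0 = plaintext = 0xCAB9D2
s_1 = Round(s_0, k_0) = 0x9D2609
s_2 = Round(s_1, k_1) = 0x609A56
s_3 = Round(s_2, k_2) = 0xA5606C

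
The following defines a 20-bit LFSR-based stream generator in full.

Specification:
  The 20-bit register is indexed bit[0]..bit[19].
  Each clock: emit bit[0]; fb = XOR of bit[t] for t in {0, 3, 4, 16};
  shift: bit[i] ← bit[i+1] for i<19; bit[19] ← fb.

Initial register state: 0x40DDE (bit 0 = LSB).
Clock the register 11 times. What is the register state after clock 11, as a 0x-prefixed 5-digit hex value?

reg_0 = 0x40DDE
clock 1: out=0, reg = 0x206EF
clock 2: out=1, reg = 0x10377
clock 3: out=1, reg = 0x881BB
clock 4: out=1, reg = 0xC40DD
clock 5: out=1, reg = 0xE206E
clock 6: out=0, reg = 0xF1037
clock 7: out=1, reg = 0xF881B
clock 8: out=1, reg = 0x7C40D
clock 9: out=1, reg = 0xBE206
clock 10: out=0, reg = 0xDF103
clock 11: out=1, reg = 0x6F881

0x6F881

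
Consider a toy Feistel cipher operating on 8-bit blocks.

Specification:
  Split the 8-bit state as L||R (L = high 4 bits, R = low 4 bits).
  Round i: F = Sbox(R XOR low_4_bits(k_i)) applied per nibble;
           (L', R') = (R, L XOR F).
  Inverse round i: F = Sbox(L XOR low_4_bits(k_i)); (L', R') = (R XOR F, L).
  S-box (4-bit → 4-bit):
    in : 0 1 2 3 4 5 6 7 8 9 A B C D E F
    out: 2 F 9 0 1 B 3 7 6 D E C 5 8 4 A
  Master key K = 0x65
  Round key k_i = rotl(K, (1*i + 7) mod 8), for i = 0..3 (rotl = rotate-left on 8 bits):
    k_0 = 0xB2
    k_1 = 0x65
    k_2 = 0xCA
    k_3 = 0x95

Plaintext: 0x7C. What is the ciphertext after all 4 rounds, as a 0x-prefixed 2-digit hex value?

0x87

s_0 = plaintext = 0x7C
s_1 = Round(s_0, k_0) = 0xC3
s_2 = Round(s_1, k_1) = 0x3F
s_3 = Round(s_2, k_2) = 0xF8
s_4 = Round(s_3, k_3) = 0x87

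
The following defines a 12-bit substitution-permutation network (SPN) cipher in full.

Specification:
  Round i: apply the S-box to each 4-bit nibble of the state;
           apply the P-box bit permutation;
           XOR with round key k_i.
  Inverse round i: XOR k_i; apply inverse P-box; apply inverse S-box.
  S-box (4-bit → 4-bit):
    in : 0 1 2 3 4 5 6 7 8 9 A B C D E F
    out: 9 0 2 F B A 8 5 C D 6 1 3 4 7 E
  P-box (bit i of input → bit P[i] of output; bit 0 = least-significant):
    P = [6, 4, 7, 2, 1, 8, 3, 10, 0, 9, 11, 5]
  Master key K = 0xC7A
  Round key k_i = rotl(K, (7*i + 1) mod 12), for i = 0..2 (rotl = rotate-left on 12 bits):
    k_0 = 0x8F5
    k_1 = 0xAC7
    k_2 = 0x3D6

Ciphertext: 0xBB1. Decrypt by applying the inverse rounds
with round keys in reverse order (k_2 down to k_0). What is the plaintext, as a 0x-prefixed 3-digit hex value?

0x962

s_0 = ciphertext = 0xBB1
s_1 = InvRound(s_0, k_2) = 0x9B0
s_2 = InvRound(s_1, k_1) = 0x4C4
s_3 = InvRound(s_2, k_0) = 0x962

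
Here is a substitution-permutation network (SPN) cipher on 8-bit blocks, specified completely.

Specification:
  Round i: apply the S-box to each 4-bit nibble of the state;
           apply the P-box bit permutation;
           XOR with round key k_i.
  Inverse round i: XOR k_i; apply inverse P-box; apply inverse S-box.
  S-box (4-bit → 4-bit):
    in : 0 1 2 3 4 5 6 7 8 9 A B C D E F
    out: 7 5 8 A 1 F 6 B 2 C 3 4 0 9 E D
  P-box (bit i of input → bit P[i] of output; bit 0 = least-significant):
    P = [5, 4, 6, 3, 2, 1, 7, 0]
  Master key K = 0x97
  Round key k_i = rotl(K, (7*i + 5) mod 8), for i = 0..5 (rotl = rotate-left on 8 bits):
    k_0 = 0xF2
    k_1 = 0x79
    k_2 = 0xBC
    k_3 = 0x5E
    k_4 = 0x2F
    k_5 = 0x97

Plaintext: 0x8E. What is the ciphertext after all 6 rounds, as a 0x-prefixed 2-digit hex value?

s_0 = plaintext = 0x8E
s_1 = Round(s_0, k_0) = 0xA8
s_2 = Round(s_1, k_1) = 0x6F
s_3 = Round(s_2, k_2) = 0x56
s_4 = Round(s_3, k_3) = 0x89
s_5 = Round(s_4, k_4) = 0x65
s_6 = Round(s_5, k_5) = 0x6D

0x6D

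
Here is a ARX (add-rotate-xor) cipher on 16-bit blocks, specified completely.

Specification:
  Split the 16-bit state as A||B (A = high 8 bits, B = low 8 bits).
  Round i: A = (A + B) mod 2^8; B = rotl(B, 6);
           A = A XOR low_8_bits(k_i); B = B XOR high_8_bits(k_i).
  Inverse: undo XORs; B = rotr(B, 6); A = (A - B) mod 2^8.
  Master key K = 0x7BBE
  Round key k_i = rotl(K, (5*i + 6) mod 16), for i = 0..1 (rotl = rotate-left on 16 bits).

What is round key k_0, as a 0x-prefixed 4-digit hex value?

K = 0x7BBE
k_0 = rotl(K, (5*0+6) mod 16) = rotl(K, 6) = 0xEF9E

0xEF9E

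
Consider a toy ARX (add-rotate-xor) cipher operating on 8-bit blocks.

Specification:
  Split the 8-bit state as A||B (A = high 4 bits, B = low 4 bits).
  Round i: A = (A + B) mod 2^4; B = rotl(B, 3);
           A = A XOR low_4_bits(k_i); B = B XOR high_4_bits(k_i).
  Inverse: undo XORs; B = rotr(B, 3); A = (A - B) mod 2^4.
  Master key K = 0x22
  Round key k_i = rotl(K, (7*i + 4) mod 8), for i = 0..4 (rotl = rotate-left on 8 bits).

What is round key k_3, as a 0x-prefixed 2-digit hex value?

0x44

K = 0x22
k_0 = rotl(K, (7*0+4) mod 8) = rotl(K, 4) = 0x22
k_1 = rotl(K, (7*1+4) mod 8) = rotl(K, 3) = 0x11
k_2 = rotl(K, (7*2+4) mod 8) = rotl(K, 2) = 0x88
k_3 = rotl(K, (7*3+4) mod 8) = rotl(K, 1) = 0x44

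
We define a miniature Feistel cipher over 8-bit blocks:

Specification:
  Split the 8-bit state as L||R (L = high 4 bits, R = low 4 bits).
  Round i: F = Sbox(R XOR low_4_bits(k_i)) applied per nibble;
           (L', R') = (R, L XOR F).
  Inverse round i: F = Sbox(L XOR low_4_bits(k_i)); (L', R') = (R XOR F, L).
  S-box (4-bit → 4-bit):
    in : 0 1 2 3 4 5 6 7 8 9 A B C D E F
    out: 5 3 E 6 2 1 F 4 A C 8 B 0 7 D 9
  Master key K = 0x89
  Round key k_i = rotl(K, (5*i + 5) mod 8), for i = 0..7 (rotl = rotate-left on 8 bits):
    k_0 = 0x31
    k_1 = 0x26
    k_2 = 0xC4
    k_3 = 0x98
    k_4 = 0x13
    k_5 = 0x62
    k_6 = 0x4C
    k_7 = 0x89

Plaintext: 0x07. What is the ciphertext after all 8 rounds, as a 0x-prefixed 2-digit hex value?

0xC6

s_0 = plaintext = 0x07
s_1 = Round(s_0, k_0) = 0x7F
s_2 = Round(s_1, k_1) = 0xFB
s_3 = Round(s_2, k_2) = 0xB6
s_4 = Round(s_3, k_3) = 0x66
s_5 = Round(s_4, k_4) = 0x67
s_6 = Round(s_5, k_5) = 0x77
s_7 = Round(s_6, k_6) = 0x7C
s_8 = Round(s_7, k_7) = 0xC6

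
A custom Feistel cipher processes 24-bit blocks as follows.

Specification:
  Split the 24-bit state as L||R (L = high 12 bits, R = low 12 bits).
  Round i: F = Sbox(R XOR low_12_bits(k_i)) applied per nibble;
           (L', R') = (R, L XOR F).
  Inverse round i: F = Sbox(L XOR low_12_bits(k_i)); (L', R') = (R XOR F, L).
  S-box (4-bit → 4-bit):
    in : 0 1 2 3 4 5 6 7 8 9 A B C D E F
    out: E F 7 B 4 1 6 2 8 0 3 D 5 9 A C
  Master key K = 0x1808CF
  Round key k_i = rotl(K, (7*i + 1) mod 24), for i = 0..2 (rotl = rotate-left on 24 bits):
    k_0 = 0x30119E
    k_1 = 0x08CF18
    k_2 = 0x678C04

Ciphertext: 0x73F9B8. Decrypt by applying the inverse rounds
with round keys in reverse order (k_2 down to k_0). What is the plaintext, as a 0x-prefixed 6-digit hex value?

s_0 = ciphertext = 0x73F9B8
s_1 = InvRound(s_0, k_2) = 0x40573F
s_2 = InvRound(s_1, k_1) = 0xAC6405
s_3 = InvRound(s_2, k_0) = 0x91DAC6

0x91DAC6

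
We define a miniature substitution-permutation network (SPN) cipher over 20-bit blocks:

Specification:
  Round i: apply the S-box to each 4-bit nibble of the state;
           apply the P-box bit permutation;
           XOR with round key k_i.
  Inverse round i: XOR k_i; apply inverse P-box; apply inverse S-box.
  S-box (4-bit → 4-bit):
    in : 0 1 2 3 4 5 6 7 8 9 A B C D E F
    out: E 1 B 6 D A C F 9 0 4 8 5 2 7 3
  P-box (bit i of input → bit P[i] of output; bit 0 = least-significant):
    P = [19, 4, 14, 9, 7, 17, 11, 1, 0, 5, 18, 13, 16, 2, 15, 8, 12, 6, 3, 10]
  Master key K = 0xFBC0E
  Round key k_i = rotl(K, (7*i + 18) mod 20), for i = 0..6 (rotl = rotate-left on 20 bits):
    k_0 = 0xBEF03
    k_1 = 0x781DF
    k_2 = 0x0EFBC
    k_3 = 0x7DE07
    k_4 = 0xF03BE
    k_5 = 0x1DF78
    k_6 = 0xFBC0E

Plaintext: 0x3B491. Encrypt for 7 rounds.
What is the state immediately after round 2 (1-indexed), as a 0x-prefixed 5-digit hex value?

0x25D34

s_0 = plaintext = 0x3B491
s_1 = Round(s_0, k_0) = 0x7CE4A
s_2 = Round(s_1, k_1) = 0x25D34
s_3 = Round(s_2, k_2) = 0xAB0D8
s_4 = Round(s_3, k_3) = 0x9FD2F
s_5 = Round(s_4, k_4) = 0x40308
s_6 = Round(s_5, k_5) = 0xF4056
s_7 = Round(s_6, k_6) = 0x84F6C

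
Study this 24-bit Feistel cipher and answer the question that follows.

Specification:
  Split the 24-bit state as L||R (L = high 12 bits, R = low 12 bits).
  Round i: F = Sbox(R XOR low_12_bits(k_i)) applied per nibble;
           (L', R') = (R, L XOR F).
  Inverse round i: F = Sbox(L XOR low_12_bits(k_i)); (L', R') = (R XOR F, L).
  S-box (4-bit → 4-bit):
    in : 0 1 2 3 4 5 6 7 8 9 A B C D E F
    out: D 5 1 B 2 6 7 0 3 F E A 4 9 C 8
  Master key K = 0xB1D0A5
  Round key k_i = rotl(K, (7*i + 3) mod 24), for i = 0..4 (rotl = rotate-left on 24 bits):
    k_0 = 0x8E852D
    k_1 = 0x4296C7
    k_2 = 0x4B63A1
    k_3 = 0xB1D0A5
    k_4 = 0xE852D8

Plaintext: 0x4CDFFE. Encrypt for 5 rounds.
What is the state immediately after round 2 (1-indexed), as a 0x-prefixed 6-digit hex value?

0xA56B0B

s_0 = plaintext = 0x4CDFFE
s_1 = Round(s_0, k_0) = 0xFFEA56
s_2 = Round(s_1, k_1) = 0xA56B0B
s_3 = Round(s_2, k_2) = 0xB0B9B8
s_4 = Round(s_3, k_3) = 0x9B8452
s_5 = Round(s_4, k_4) = 0x452E86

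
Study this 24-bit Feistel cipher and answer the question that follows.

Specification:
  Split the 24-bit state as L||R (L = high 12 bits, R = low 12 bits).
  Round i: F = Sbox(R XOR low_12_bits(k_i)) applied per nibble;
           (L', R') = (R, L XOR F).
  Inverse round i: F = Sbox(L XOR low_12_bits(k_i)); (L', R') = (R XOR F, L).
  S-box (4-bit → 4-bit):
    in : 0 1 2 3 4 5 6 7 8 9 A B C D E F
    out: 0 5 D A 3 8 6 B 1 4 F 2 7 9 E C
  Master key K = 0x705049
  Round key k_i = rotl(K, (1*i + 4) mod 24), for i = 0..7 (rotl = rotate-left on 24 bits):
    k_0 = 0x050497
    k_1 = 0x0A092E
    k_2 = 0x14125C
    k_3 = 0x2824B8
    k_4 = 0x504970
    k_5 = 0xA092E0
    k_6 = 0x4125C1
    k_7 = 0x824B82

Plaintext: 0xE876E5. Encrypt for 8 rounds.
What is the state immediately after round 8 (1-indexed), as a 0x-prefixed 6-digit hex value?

0x4460D8

s_0 = plaintext = 0xE876E5
s_1 = Round(s_0, k_0) = 0x6E533A
s_2 = Round(s_1, k_1) = 0x33A9B6
s_3 = Round(s_2, k_2) = 0x9B61D5
s_4 = Round(s_3, k_3) = 0x1D51DF
s_5 = Round(s_4, k_4) = 0x1DF029
s_6 = Round(s_5, k_5) = 0x029CAB
s_7 = Round(s_6, k_6) = 0xCAB446
s_8 = Round(s_7, k_7) = 0x4460D8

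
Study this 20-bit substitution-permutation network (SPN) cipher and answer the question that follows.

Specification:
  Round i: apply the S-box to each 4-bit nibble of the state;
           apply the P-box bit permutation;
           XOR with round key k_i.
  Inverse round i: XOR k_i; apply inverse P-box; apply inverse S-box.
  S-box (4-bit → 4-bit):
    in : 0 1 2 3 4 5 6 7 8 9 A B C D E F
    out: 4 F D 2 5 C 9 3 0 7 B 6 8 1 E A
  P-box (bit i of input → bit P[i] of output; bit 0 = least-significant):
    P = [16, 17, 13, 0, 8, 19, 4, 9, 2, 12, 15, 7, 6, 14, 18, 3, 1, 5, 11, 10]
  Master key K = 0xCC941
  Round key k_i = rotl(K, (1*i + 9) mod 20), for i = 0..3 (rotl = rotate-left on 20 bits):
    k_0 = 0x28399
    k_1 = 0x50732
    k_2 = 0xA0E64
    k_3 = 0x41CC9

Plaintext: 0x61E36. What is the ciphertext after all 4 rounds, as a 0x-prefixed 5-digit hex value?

0xF3E0C

s_0 = plaintext = 0x61E36
s_1 = Round(s_0, k_0) = 0xF5752
s_2 = Round(s_1, k_1) = 0x0310F
s_3 = Round(s_2, k_2) = 0x8D6F1
s_4 = Round(s_3, k_3) = 0xF3E0C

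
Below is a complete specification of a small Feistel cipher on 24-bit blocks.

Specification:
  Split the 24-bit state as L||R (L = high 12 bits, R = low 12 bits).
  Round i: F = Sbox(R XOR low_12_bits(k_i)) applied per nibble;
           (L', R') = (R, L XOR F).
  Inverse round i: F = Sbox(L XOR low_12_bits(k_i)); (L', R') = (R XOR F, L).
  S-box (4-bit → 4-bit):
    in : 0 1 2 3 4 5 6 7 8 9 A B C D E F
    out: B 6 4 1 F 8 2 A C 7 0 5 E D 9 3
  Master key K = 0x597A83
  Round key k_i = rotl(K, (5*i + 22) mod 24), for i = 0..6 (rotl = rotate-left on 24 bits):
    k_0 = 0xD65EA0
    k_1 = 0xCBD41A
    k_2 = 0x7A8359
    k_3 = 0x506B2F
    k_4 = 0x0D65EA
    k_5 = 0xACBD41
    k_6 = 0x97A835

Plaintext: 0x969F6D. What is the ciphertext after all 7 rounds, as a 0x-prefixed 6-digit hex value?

s_0 = plaintext = 0x969F6D
s_1 = Round(s_0, k_0) = 0xF6DF84
s_2 = Round(s_1, k_1) = 0xF84A14
s_3 = Round(s_2, k_2) = 0xA14879
s_4 = Round(s_3, k_3) = 0x879B96
s_5 = Round(s_4, k_4) = 0xB961D7
s_6 = Round(s_5, k_5) = 0x1D75E4
s_7 = Round(s_6, k_6) = 0x5E4C01

0x5E4C01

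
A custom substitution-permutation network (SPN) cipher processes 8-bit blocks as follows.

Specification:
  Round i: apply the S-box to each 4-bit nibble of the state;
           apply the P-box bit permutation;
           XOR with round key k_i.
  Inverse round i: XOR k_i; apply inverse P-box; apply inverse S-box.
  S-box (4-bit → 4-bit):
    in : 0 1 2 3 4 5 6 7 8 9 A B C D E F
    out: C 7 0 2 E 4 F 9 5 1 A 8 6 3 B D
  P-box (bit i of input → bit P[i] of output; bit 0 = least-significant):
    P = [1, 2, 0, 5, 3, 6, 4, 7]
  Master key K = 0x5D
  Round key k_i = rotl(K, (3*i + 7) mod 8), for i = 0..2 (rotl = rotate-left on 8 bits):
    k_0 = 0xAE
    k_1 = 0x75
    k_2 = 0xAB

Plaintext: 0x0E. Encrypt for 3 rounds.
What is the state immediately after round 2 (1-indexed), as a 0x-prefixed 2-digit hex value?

s_0 = plaintext = 0x0E
s_1 = Round(s_0, k_0) = 0x18
s_2 = Round(s_1, k_1) = 0x2E
s_3 = Round(s_2, k_2) = 0x8D

0x2E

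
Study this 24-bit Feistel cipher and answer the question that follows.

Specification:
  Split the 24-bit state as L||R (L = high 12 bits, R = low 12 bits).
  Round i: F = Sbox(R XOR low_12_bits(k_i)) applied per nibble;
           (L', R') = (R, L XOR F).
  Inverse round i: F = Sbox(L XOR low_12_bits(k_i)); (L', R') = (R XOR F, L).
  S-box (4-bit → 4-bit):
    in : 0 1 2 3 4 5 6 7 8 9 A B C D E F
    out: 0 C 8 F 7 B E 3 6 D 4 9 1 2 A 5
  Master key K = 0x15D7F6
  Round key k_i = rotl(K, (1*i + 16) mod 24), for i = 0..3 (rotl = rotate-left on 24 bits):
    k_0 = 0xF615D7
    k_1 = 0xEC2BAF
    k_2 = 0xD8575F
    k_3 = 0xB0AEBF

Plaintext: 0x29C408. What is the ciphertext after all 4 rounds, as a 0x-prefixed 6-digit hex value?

0x8641EF

s_0 = plaintext = 0x29C408
s_1 = Round(s_0, k_0) = 0x408EB9
s_2 = Round(s_1, k_1) = 0xEB9FC6
s_3 = Round(s_2, k_2) = 0xFC6864
s_4 = Round(s_3, k_3) = 0x8641EF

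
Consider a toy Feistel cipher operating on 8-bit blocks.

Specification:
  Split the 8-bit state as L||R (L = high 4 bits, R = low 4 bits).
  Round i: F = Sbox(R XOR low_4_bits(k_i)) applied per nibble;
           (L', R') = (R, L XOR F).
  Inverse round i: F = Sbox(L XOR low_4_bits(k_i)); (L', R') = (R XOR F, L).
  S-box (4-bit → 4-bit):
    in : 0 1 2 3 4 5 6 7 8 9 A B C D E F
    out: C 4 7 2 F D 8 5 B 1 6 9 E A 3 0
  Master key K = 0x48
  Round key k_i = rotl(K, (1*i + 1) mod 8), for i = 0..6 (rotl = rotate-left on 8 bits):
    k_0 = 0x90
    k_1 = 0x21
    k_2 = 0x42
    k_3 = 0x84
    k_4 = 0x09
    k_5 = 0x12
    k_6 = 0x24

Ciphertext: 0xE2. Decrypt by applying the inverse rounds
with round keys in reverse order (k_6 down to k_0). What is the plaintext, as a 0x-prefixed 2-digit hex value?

0xE9

s_0 = ciphertext = 0xE2
s_1 = InvRound(s_0, k_6) = 0x4E
s_2 = InvRound(s_1, k_5) = 0x64
s_3 = InvRound(s_2, k_4) = 0x46
s_4 = InvRound(s_3, k_3) = 0xA4
s_5 = InvRound(s_4, k_2) = 0xFA
s_6 = InvRound(s_5, k_1) = 0x9F
s_7 = InvRound(s_6, k_0) = 0xE9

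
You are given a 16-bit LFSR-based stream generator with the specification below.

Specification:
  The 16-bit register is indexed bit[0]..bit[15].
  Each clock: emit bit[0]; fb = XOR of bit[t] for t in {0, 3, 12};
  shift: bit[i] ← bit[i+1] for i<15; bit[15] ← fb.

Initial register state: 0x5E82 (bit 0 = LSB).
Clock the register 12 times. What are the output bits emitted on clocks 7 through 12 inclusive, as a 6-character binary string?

reg_0 = 0x5E82
clock 1: out=0, reg = 0xAF41
clock 2: out=1, reg = 0xD7A0
clock 3: out=0, reg = 0xEBD0
clock 4: out=0, reg = 0x75E8
clock 5: out=0, reg = 0x3AF4
clock 6: out=0, reg = 0x9D7A
clock 7: out=0, reg = 0x4EBD
clock 8: out=1, reg = 0x275E
clock 9: out=0, reg = 0x93AF
clock 10: out=1, reg = 0xC9D7
clock 11: out=1, reg = 0xE4EB
clock 12: out=1, reg = 0x7275

010111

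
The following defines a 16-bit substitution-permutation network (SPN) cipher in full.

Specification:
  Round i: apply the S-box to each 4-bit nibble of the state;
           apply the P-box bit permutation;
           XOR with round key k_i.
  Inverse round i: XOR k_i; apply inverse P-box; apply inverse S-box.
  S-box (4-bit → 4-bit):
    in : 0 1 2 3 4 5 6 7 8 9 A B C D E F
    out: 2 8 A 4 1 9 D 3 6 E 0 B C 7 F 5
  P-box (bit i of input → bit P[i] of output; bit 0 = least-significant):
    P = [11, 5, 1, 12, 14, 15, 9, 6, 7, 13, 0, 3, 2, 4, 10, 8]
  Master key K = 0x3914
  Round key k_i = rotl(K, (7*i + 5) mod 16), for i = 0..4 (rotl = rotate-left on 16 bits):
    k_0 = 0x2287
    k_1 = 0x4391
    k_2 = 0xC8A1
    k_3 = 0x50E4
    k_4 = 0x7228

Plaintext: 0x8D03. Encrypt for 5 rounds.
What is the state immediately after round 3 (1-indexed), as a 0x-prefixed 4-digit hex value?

0x8806

s_0 = plaintext = 0x8D03
s_1 = Round(s_0, k_0) = 0x8614
s_2 = Round(s_1, k_1) = 0x4F48
s_3 = Round(s_2, k_2) = 0x8806
s_4 = Round(s_3, k_3) = 0xECF7
s_5 = Round(s_4, k_4) = 0x3D15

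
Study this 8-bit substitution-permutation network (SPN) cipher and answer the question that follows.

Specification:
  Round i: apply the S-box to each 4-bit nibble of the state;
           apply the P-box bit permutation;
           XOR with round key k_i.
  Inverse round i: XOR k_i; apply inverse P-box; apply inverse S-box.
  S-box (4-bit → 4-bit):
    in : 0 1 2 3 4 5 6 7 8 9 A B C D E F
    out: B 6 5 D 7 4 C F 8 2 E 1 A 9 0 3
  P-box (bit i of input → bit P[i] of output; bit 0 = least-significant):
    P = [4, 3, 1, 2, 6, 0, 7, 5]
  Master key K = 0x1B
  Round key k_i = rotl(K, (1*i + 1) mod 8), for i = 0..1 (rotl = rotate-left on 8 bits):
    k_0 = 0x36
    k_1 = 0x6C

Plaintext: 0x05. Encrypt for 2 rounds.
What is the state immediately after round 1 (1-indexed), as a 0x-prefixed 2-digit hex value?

0x55

s_0 = plaintext = 0x05
s_1 = Round(s_0, k_0) = 0x55
s_2 = Round(s_1, k_1) = 0xEE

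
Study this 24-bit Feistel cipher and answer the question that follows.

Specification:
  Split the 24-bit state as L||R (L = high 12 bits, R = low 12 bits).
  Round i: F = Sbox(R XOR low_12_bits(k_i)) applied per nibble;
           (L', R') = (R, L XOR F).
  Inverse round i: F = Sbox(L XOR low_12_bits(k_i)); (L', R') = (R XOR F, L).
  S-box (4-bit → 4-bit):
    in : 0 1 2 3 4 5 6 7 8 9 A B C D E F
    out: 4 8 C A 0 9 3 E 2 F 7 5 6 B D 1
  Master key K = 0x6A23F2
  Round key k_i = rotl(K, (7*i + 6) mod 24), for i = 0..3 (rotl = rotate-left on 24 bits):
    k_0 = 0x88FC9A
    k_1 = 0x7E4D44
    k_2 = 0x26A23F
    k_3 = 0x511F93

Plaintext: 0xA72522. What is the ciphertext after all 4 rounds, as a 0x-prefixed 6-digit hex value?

0xCEBDF0

s_0 = plaintext = 0xA72522
s_1 = Round(s_0, k_0) = 0x522520
s_2 = Round(s_1, k_1) = 0x520712
s_3 = Round(s_2, k_2) = 0x712CEB
s_4 = Round(s_3, k_3) = 0xCEBDF0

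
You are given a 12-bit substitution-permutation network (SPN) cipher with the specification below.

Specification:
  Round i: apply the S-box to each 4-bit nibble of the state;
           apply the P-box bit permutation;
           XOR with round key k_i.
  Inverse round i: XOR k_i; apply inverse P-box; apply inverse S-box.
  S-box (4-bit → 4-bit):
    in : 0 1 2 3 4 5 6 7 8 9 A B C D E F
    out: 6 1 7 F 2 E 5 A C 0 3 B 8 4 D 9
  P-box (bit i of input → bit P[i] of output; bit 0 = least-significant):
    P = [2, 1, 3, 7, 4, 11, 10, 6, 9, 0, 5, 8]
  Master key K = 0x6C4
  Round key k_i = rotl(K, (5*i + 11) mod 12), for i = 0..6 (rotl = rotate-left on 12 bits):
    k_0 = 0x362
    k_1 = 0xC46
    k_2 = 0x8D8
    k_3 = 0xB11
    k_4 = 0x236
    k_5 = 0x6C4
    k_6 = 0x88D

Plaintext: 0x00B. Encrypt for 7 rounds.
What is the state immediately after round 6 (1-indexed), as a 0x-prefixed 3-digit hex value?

0xB89

s_0 = plaintext = 0x00B
s_1 = Round(s_0, k_0) = 0xFC5
s_2 = Round(s_1, k_1) = 0xF8C
s_3 = Round(s_2, k_2) = 0xF18
s_4 = Round(s_3, k_3) = 0x889
s_5 = Round(s_4, k_4) = 0x756
s_6 = Round(s_5, k_5) = 0xB89
s_7 = Round(s_6, k_6) = 0xFCC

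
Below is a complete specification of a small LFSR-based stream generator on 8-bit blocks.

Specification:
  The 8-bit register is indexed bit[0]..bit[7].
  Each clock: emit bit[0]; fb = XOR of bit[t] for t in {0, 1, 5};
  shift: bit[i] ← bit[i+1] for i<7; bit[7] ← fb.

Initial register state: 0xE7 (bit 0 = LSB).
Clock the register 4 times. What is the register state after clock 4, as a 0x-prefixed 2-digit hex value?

reg_0 = 0xE7
clock 1: out=1, reg = 0xF3
clock 2: out=1, reg = 0xF9
clock 3: out=1, reg = 0x7C
clock 4: out=0, reg = 0xBE

0xBE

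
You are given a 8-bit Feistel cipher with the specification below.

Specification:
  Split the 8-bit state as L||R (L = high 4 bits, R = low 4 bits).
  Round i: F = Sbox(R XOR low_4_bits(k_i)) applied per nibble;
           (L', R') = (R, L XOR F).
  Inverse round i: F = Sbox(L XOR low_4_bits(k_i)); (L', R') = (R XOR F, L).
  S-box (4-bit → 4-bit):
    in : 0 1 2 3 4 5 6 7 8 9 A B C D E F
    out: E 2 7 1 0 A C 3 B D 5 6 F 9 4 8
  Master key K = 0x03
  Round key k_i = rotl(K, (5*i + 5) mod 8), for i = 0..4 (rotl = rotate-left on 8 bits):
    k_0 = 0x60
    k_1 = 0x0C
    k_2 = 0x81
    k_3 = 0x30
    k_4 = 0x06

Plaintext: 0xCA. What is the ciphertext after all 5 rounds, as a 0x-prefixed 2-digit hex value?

s_0 = plaintext = 0xCA
s_1 = Round(s_0, k_0) = 0xA9
s_2 = Round(s_1, k_1) = 0x90
s_3 = Round(s_2, k_2) = 0x0B
s_4 = Round(s_3, k_3) = 0xB6
s_5 = Round(s_4, k_4) = 0x65

0x65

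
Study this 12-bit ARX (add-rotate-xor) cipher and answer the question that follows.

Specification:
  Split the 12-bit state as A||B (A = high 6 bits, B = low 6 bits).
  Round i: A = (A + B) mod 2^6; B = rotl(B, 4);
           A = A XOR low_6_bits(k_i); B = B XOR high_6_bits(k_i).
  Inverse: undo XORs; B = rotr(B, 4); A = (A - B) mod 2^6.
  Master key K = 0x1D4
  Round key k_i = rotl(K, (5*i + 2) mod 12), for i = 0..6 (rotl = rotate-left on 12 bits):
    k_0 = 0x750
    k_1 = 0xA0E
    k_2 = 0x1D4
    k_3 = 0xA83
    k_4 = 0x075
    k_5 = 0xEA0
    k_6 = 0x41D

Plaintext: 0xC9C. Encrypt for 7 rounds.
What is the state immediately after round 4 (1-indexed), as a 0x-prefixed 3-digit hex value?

0xDE3

s_0 = plaintext = 0xC9C
s_1 = Round(s_0, k_0) = 0x79A
s_2 = Round(s_1, k_1) = 0xD8E
s_3 = Round(s_2, k_2) = 0x424
s_4 = Round(s_3, k_3) = 0xDE3
s_5 = Round(s_4, k_4) = 0xBF9
s_6 = Round(s_5, k_5) = 0x224
s_7 = Round(s_6, k_6) = 0xC59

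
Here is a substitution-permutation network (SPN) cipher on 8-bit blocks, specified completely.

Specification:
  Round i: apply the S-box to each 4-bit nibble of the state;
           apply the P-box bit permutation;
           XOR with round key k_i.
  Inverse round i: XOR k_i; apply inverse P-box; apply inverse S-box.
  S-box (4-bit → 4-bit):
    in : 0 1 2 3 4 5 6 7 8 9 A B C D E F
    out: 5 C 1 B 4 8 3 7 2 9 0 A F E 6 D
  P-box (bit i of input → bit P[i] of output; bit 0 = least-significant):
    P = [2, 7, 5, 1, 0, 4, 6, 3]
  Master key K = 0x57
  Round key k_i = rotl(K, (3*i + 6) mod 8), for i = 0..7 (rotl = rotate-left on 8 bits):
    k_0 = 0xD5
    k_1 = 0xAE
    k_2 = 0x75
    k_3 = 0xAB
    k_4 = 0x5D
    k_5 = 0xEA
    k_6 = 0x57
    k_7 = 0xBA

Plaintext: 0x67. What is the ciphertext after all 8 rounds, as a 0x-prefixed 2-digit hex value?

0x4F

s_0 = plaintext = 0x67
s_1 = Round(s_0, k_0) = 0x60
s_2 = Round(s_1, k_1) = 0x9B
s_3 = Round(s_2, k_2) = 0xFE
s_4 = Round(s_3, k_3) = 0x42
s_5 = Round(s_4, k_4) = 0x19
s_6 = Round(s_5, k_5) = 0xA4
s_7 = Round(s_6, k_6) = 0x77
s_8 = Round(s_7, k_7) = 0x4F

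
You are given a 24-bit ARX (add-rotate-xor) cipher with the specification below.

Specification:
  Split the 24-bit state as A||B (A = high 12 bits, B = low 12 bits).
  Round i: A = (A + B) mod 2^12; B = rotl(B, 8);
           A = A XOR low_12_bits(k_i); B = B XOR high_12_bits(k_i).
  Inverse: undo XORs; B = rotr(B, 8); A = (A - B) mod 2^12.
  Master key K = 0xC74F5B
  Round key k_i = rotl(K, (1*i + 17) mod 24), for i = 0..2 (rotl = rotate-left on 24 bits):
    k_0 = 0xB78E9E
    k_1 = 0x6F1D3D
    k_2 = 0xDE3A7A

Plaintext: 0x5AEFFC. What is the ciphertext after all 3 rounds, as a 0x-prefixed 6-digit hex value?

0xB754FB

s_0 = plaintext = 0x5AEFFC
s_1 = Round(s_0, k_0) = 0xB34787
s_2 = Round(s_1, k_1) = 0xF86189
s_3 = Round(s_2, k_2) = 0xB754FB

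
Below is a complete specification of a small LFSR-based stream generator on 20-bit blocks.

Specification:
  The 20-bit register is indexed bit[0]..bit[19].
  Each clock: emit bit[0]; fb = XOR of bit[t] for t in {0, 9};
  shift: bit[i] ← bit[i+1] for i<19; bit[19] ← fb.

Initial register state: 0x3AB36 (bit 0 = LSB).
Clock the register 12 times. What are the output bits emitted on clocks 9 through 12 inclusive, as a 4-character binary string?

1101

reg_0 = 0x3AB36
clock 1: out=0, reg = 0x9D59B
clock 2: out=1, reg = 0xCEACD
clock 3: out=1, reg = 0x67566
clock 4: out=0, reg = 0x33AB3
clock 5: out=1, reg = 0x19D59
clock 6: out=1, reg = 0x8CEAC
clock 7: out=0, reg = 0xC6756
clock 8: out=0, reg = 0xE33AB
clock 9: out=1, reg = 0x719D5
clock 10: out=1, reg = 0xB8CEA
clock 11: out=0, reg = 0x5C675
clock 12: out=1, reg = 0x2E33A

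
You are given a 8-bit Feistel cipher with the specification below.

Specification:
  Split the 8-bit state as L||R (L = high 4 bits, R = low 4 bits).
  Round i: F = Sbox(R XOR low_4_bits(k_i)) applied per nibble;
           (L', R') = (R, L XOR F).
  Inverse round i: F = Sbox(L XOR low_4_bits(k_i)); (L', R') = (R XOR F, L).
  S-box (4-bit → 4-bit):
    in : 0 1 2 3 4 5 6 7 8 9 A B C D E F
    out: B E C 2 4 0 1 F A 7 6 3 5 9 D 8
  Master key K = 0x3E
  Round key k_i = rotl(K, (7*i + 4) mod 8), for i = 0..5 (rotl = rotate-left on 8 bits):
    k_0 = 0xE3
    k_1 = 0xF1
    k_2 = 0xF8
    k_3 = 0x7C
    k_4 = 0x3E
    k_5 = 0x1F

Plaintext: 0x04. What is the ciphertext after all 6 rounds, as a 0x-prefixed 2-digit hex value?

0xC2

s_0 = plaintext = 0x04
s_1 = Round(s_0, k_0) = 0x4F
s_2 = Round(s_1, k_1) = 0xF9
s_3 = Round(s_2, k_2) = 0x91
s_4 = Round(s_3, k_3) = 0x10
s_5 = Round(s_4, k_4) = 0x0C
s_6 = Round(s_5, k_5) = 0xC2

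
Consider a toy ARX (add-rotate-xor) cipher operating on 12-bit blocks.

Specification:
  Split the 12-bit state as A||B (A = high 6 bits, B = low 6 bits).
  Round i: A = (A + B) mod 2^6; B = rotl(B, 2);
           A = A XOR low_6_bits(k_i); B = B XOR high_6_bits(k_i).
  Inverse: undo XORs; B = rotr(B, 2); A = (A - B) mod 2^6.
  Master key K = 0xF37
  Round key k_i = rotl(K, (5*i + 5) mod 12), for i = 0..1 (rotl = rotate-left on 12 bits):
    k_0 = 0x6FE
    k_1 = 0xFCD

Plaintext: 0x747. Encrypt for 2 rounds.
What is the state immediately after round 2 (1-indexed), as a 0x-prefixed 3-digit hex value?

0xB23

s_0 = plaintext = 0x747
s_1 = Round(s_0, k_0) = 0x687
s_2 = Round(s_1, k_1) = 0xB23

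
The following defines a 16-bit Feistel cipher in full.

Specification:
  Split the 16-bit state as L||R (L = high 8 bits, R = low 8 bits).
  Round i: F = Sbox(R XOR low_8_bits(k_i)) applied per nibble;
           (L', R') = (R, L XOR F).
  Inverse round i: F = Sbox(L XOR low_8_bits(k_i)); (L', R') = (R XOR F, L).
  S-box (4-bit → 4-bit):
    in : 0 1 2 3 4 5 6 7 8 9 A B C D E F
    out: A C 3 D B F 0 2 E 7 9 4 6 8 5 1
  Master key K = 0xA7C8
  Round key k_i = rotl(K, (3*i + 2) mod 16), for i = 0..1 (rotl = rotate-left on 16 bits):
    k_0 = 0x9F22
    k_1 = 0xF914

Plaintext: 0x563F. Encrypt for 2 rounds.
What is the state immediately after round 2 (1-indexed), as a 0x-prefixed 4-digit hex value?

0x9ED6

s_0 = plaintext = 0x563F
s_1 = Round(s_0, k_0) = 0x3F9E
s_2 = Round(s_1, k_1) = 0x9ED6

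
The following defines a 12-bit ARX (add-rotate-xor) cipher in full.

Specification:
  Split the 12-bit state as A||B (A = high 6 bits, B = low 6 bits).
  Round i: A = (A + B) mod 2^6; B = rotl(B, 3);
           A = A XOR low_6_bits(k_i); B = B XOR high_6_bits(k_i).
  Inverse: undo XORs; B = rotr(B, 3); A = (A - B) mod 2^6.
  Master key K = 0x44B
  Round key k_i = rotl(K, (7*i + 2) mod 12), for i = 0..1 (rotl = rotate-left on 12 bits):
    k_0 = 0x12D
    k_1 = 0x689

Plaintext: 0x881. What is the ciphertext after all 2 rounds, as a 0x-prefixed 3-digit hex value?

0x4FB

s_0 = plaintext = 0x881
s_1 = Round(s_0, k_0) = 0x38C
s_2 = Round(s_1, k_1) = 0x4FB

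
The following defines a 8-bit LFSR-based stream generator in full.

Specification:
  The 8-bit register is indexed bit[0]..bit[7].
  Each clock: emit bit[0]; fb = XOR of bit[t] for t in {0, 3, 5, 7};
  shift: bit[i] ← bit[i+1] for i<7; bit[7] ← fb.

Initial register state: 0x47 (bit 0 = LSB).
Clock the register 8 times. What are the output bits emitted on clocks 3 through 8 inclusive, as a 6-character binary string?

100010

reg_0 = 0x47
clock 1: out=1, reg = 0xA3
clock 2: out=1, reg = 0xD1
clock 3: out=1, reg = 0x68
clock 4: out=0, reg = 0x34
clock 5: out=0, reg = 0x9A
clock 6: out=0, reg = 0x4D
clock 7: out=1, reg = 0x26
clock 8: out=0, reg = 0x93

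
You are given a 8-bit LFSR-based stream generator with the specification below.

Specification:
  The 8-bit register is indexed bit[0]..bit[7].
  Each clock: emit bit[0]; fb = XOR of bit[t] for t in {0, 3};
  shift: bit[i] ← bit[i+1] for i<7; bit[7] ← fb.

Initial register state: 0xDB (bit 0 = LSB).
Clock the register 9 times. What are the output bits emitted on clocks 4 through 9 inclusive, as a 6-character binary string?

reg_0 = 0xDB
clock 1: out=1, reg = 0x6D
clock 2: out=1, reg = 0x36
clock 3: out=0, reg = 0x1B
clock 4: out=1, reg = 0x0D
clock 5: out=1, reg = 0x06
clock 6: out=0, reg = 0x03
clock 7: out=1, reg = 0x81
clock 8: out=1, reg = 0xC0
clock 9: out=0, reg = 0x60

110110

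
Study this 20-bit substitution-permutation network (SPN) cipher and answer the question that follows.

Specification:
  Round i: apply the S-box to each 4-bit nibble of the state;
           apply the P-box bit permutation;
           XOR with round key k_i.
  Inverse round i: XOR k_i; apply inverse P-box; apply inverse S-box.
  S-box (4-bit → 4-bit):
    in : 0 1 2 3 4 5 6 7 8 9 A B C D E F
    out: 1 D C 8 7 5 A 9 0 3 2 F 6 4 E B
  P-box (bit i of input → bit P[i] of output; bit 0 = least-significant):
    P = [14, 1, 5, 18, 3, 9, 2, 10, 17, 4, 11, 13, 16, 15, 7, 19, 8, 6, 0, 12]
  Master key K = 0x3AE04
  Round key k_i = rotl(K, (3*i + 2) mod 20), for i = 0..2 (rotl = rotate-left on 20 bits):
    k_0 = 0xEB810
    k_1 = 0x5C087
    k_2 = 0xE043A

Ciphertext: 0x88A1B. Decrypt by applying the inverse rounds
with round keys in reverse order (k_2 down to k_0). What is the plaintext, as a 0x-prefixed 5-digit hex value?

0x164CD

s_0 = ciphertext = 0x88A1B
s_1 = InvRound(s_0, k_2) = 0xDA562
s_2 = InvRound(s_1, k_1) = 0x42325
s_3 = InvRound(s_2, k_0) = 0x164CD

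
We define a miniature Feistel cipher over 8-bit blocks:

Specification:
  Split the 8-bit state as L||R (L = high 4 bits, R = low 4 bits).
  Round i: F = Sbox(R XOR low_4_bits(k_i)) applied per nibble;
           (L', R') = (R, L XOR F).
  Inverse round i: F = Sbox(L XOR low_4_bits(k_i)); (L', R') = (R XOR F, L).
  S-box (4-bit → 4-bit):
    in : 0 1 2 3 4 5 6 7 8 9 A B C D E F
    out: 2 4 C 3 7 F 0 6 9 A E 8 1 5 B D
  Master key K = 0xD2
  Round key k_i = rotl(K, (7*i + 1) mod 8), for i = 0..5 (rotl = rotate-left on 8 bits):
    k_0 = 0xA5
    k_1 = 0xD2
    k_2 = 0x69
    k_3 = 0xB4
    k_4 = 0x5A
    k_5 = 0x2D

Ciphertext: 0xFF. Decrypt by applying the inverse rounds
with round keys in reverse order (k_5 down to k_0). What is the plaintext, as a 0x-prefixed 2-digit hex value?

0xD6

s_0 = ciphertext = 0xFF
s_1 = InvRound(s_0, k_5) = 0x3F
s_2 = InvRound(s_1, k_4) = 0x53
s_3 = InvRound(s_2, k_3) = 0x75
s_4 = InvRound(s_3, k_2) = 0xE7
s_5 = InvRound(s_4, k_1) = 0x6E
s_6 = InvRound(s_5, k_0) = 0xD6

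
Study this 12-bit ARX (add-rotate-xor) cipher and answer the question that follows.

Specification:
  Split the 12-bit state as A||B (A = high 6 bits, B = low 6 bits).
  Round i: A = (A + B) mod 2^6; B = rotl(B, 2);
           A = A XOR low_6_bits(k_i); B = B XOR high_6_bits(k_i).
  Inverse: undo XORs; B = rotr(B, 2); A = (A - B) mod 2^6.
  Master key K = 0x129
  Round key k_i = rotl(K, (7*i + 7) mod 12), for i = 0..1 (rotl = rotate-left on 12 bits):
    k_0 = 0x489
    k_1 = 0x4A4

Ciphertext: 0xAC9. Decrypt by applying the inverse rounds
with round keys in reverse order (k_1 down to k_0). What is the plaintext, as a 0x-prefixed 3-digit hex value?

s_0 = ciphertext = 0xAC9
s_1 = InvRound(s_0, k_1) = 0x676
s_2 = InvRound(s_1, k_0) = 0x1C9

0x1C9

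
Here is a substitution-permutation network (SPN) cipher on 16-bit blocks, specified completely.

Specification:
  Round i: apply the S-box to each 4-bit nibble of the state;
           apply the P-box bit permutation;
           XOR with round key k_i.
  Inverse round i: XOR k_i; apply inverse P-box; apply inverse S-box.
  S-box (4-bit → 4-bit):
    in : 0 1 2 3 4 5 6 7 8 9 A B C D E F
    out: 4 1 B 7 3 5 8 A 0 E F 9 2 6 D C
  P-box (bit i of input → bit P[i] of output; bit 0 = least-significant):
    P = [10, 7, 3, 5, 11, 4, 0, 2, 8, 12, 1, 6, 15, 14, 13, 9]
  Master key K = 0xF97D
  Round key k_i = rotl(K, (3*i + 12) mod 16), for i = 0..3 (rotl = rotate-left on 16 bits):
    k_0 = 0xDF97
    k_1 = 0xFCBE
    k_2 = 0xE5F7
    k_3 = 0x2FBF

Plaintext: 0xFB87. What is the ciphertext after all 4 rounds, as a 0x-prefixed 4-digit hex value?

0xC53D

s_0 = plaintext = 0xFB87
s_1 = Round(s_0, k_0) = 0xFC77
s_2 = Round(s_1, k_1) = 0xCE0A
s_3 = Round(s_2, k_2) = 0xA01C
s_4 = Round(s_3, k_3) = 0xC53D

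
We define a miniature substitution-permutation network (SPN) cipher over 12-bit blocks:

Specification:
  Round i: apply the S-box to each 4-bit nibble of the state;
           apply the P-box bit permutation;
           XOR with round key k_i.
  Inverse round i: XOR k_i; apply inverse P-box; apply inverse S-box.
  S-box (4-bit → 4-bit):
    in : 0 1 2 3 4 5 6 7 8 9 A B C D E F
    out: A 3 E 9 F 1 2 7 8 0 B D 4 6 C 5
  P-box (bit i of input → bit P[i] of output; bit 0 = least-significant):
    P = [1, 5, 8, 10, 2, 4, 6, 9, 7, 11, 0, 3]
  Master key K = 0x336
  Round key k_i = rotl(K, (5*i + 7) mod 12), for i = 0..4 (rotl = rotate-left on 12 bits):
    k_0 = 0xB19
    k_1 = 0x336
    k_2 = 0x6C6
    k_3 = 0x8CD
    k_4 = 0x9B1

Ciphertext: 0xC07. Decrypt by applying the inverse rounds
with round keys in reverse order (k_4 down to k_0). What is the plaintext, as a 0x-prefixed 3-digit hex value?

s_0 = ciphertext = 0xC07
s_1 = InvRound(s_0, k_4) = 0x514
s_2 = InvRound(s_1, k_3) = 0x4DE
s_3 = InvRound(s_2, k_2) = 0x809
s_4 = InvRound(s_3, k_1) = 0x2A7
s_5 = InvRound(s_4, k_0) = 0xA17

0xA17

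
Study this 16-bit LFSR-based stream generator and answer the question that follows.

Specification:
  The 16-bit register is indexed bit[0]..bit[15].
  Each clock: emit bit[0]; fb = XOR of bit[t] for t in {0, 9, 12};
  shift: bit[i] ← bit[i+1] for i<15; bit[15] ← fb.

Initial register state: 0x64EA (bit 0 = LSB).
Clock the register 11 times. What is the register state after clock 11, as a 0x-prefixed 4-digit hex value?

0x07CC

reg_0 = 0x64EA
clock 1: out=0, reg = 0x3275
clock 2: out=1, reg = 0x993A
clock 3: out=0, reg = 0xCC9D
clock 4: out=1, reg = 0xE64E
clock 5: out=0, reg = 0xF327
clock 6: out=1, reg = 0xF993
clock 7: out=1, reg = 0x7CC9
clock 8: out=1, reg = 0x3E64
clock 9: out=0, reg = 0x1F32
clock 10: out=0, reg = 0x0F99
clock 11: out=1, reg = 0x07CC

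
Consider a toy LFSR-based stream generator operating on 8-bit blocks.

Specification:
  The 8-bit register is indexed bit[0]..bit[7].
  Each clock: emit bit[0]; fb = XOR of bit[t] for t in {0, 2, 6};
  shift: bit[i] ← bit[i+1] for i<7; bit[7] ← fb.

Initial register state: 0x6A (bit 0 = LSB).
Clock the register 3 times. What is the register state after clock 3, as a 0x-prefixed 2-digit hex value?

reg_0 = 0x6A
clock 1: out=0, reg = 0xB5
clock 2: out=1, reg = 0x5A
clock 3: out=0, reg = 0xAD

0xAD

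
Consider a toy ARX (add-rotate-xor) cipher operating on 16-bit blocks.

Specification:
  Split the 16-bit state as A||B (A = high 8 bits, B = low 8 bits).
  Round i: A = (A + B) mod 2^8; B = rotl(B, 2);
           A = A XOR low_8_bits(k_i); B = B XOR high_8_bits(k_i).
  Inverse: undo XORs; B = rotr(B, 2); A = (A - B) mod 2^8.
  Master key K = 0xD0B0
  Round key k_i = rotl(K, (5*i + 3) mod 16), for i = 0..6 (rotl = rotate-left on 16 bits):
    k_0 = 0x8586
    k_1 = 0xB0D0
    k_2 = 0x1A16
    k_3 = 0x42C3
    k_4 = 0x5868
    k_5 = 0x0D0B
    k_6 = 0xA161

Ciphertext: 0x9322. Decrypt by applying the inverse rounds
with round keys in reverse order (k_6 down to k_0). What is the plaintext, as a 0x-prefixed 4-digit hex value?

0x5688

s_0 = ciphertext = 0x9322
s_1 = InvRound(s_0, k_6) = 0x12E0
s_2 = InvRound(s_1, k_5) = 0x9E7B
s_3 = InvRound(s_2, k_4) = 0x2EC8
s_4 = InvRound(s_3, k_3) = 0x4BA2
s_5 = InvRound(s_4, k_2) = 0x2F2E
s_6 = InvRound(s_5, k_1) = 0x58A7
s_7 = InvRound(s_6, k_0) = 0x5688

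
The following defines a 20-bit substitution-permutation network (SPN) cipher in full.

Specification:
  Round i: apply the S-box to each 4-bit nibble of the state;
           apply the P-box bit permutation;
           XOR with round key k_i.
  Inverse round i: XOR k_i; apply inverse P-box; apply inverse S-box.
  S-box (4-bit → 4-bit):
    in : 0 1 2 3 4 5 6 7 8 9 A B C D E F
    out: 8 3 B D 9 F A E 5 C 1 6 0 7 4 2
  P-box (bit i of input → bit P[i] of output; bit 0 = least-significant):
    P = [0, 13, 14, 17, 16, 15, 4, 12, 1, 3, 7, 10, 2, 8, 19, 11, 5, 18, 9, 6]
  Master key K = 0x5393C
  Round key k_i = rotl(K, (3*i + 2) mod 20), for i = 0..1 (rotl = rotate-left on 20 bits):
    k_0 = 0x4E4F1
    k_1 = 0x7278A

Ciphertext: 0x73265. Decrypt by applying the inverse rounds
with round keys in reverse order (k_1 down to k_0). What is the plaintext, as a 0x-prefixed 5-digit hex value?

0x4FD7D

s_0 = ciphertext = 0x73265
s_1 = InvRound(s_0, k_1) = 0x4150A
s_2 = InvRound(s_1, k_0) = 0x4FD7D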